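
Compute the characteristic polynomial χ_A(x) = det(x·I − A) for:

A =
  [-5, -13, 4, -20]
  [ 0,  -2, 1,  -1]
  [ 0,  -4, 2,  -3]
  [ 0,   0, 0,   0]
x^4 + 5*x^3

Expanding det(x·I − A) (e.g. by cofactor expansion or by noting that A is similar to its Jordan form J, which has the same characteristic polynomial as A) gives
  χ_A(x) = x^4 + 5*x^3
which factors as x^3*(x + 5). The eigenvalues (with algebraic multiplicities) are λ = -5 with multiplicity 1, λ = 0 with multiplicity 3.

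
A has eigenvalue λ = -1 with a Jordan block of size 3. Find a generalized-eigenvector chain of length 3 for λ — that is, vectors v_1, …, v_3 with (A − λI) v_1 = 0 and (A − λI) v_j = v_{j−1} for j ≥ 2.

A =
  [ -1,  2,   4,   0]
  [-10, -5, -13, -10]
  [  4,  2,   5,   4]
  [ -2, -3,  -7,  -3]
A Jordan chain for λ = -1 of length 3:
v_1 = (-4, 8, -4, 6)ᵀ
v_2 = (0, -10, 4, -2)ᵀ
v_3 = (1, 0, 0, 0)ᵀ

Let N = A − (-1)·I. We want v_3 with N^3 v_3 = 0 but N^2 v_3 ≠ 0; then v_{j-1} := N · v_j for j = 3, …, 2.

Pick v_3 = (1, 0, 0, 0)ᵀ.
Then v_2 = N · v_3 = (0, -10, 4, -2)ᵀ.
Then v_1 = N · v_2 = (-4, 8, -4, 6)ᵀ.

Sanity check: (A − (-1)·I) v_1 = (0, 0, 0, 0)ᵀ = 0. ✓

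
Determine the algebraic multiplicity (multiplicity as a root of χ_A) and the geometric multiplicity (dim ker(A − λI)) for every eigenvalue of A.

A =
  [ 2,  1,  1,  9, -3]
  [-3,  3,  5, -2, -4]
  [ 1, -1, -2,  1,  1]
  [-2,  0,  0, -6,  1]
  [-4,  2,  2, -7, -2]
λ = -1: alg = 5, geom = 2

Step 1 — factor the characteristic polynomial to read off the algebraic multiplicities:
  χ_A(x) = (x + 1)^5

Step 2 — compute geometric multiplicities via the rank-nullity identity g(λ) = n − rank(A − λI):
  rank(A − (-1)·I) = 3, so dim ker(A − (-1)·I) = n − 3 = 2

Summary:
  λ = -1: algebraic multiplicity = 5, geometric multiplicity = 2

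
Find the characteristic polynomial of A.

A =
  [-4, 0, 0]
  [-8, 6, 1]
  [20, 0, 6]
x^3 - 8*x^2 - 12*x + 144

Expanding det(x·I − A) (e.g. by cofactor expansion or by noting that A is similar to its Jordan form J, which has the same characteristic polynomial as A) gives
  χ_A(x) = x^3 - 8*x^2 - 12*x + 144
which factors as (x - 6)^2*(x + 4). The eigenvalues (with algebraic multiplicities) are λ = -4 with multiplicity 1, λ = 6 with multiplicity 2.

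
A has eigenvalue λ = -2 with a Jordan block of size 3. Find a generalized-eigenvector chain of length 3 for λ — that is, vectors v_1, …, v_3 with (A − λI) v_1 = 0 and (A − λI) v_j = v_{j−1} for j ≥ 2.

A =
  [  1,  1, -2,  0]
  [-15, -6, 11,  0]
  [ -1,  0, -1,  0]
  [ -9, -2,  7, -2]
A Jordan chain for λ = -2 of length 3:
v_1 = (-4, 4, -4, -4)ᵀ
v_2 = (3, -15, -1, -9)ᵀ
v_3 = (1, 0, 0, 0)ᵀ

Let N = A − (-2)·I. We want v_3 with N^3 v_3 = 0 but N^2 v_3 ≠ 0; then v_{j-1} := N · v_j for j = 3, …, 2.

Pick v_3 = (1, 0, 0, 0)ᵀ.
Then v_2 = N · v_3 = (3, -15, -1, -9)ᵀ.
Then v_1 = N · v_2 = (-4, 4, -4, -4)ᵀ.

Sanity check: (A − (-2)·I) v_1 = (0, 0, 0, 0)ᵀ = 0. ✓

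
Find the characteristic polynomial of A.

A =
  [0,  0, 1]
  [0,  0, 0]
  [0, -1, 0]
x^3

Expanding det(x·I − A) (e.g. by cofactor expansion or by noting that A is similar to its Jordan form J, which has the same characteristic polynomial as A) gives
  χ_A(x) = x^3
which factors as x^3. The eigenvalues (with algebraic multiplicities) are λ = 0 with multiplicity 3.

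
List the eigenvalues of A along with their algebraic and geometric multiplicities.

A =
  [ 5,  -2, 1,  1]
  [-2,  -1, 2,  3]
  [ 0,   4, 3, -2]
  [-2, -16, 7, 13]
λ = 5: alg = 4, geom = 2

Step 1 — factor the characteristic polynomial to read off the algebraic multiplicities:
  χ_A(x) = (x - 5)^4

Step 2 — compute geometric multiplicities via the rank-nullity identity g(λ) = n − rank(A − λI):
  rank(A − (5)·I) = 2, so dim ker(A − (5)·I) = n − 2 = 2

Summary:
  λ = 5: algebraic multiplicity = 4, geometric multiplicity = 2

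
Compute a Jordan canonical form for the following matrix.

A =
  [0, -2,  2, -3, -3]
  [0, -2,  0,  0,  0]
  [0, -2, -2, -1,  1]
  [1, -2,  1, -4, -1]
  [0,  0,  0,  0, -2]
J_3(-2) ⊕ J_1(-2) ⊕ J_1(-2)

The characteristic polynomial is
  det(x·I − A) = x^5 + 10*x^4 + 40*x^3 + 80*x^2 + 80*x + 32 = (x + 2)^5

Eigenvalues and multiplicities (the geometric multiplicity of λ is n − rank(A − λI), which equals the number of Jordan blocks for λ):
  λ = -2: algebraic multiplicity = 5, geometric multiplicity = 3

Determining the block sizes for each eigenvalue:
  λ = -2: with am = 5 and gm = 3, the partition is not yet determined (e.g. several partitions of 5 into 3 parts exist). Let N = A − (-2)·I. Computing rank(N^1) = 2, rank(N^2) = 1, rank(N^3) = 0; the number of blocks of size ≥ j is rank(N^{j−1}) − rank(N^j), giving [3, 1, 1]. So we have 1 block(s) of size 3, 2 block(s) of size 1 → block sizes [3, 1, 1]

Assembling the blocks gives a Jordan form
J =
  [-2,  1,  0,  0,  0]
  [ 0, -2,  1,  0,  0]
  [ 0,  0, -2,  0,  0]
  [ 0,  0,  0, -2,  0]
  [ 0,  0,  0,  0, -2]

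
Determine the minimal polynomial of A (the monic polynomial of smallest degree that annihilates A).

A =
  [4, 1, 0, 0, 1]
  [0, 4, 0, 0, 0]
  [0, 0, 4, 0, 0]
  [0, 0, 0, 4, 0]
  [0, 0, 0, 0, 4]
x^2 - 8*x + 16

The characteristic polynomial is χ_A(x) = (x - 4)^5, so the eigenvalues are known. The minimal polynomial is
  m_A(x) = Π_λ (x − λ)^{k_λ}
where k_λ is the size of the *largest* Jordan block for λ (equivalently, the smallest k with (A − λI)^k v = 0 for every generalised eigenvector v of λ).

  λ = 4: largest Jordan block has size 2, contributing (x − 4)^2

So m_A(x) = (x - 4)^2 = x^2 - 8*x + 16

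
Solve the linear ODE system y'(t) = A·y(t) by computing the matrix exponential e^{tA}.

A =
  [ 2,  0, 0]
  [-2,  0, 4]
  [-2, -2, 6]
e^{tA} =
  [exp(2*t), 0, 0]
  [-exp(4*t) + exp(2*t), -exp(4*t) + 2*exp(2*t), 2*exp(4*t) - 2*exp(2*t)]
  [-exp(4*t) + exp(2*t), -exp(4*t) + exp(2*t), 2*exp(4*t) - exp(2*t)]

Strategy: write A = P · J · P⁻¹ where J is a Jordan canonical form, so e^{tA} = P · e^{tJ} · P⁻¹, and e^{tJ} can be computed block-by-block.

A has Jordan form
J =
  [2, 0, 0]
  [0, 2, 0]
  [0, 0, 4]
(up to reordering of blocks).

Per-block formulas:
  For a 1×1 block at λ = 4: exp(t · [4]) = [e^(4t)].
  For a 1×1 block at λ = 2: exp(t · [2]) = [e^(2t)].

After assembling e^{tJ} and conjugating by P, we get:

e^{tA} =
  [exp(2*t), 0, 0]
  [-exp(4*t) + exp(2*t), -exp(4*t) + 2*exp(2*t), 2*exp(4*t) - 2*exp(2*t)]
  [-exp(4*t) + exp(2*t), -exp(4*t) + exp(2*t), 2*exp(4*t) - exp(2*t)]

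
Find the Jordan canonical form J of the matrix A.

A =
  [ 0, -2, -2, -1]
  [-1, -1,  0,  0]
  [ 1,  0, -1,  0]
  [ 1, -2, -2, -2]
J_3(-1) ⊕ J_1(-1)

The characteristic polynomial is
  det(x·I − A) = x^4 + 4*x^3 + 6*x^2 + 4*x + 1 = (x + 1)^4

Eigenvalues and multiplicities (the geometric multiplicity of λ is n − rank(A − λI), which equals the number of Jordan blocks for λ):
  λ = -1: algebraic multiplicity = 4, geometric multiplicity = 2

Determining the block sizes for each eigenvalue:
  λ = -1: with am = 4 and gm = 2, the partition is not yet determined (e.g. several partitions of 4 into 2 parts exist). Let N = A − (-1)·I. Computing rank(N^1) = 2, rank(N^2) = 1, rank(N^3) = 0; the number of blocks of size ≥ j is rank(N^{j−1}) − rank(N^j), giving [2, 1, 1]. So we have 1 block(s) of size 3, 1 block(s) of size 1 → block sizes [3, 1]

Assembling the blocks gives a Jordan form
J =
  [-1,  1,  0,  0]
  [ 0, -1,  1,  0]
  [ 0,  0, -1,  0]
  [ 0,  0,  0, -1]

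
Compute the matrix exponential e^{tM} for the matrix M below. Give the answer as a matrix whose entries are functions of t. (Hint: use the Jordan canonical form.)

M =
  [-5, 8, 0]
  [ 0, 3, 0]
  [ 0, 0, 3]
e^{tM} =
  [exp(-5*t), exp(3*t) - exp(-5*t), 0]
  [0, exp(3*t), 0]
  [0, 0, exp(3*t)]

Strategy: write M = P · J · P⁻¹ where J is a Jordan canonical form, so e^{tM} = P · e^{tJ} · P⁻¹, and e^{tJ} can be computed block-by-block.

M has Jordan form
J =
  [-5, 0, 0]
  [ 0, 3, 0]
  [ 0, 0, 3]
(up to reordering of blocks).

Per-block formulas:
  For a 1×1 block at λ = -5: exp(t · [-5]) = [e^(-5t)].
  For a 1×1 block at λ = 3: exp(t · [3]) = [e^(3t)].

After assembling e^{tJ} and conjugating by P, we get:

e^{tM} =
  [exp(-5*t), exp(3*t) - exp(-5*t), 0]
  [0, exp(3*t), 0]
  [0, 0, exp(3*t)]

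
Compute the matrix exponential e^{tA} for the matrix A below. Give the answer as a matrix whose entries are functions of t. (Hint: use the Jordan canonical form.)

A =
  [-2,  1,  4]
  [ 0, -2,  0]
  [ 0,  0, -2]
e^{tA} =
  [exp(-2*t), t*exp(-2*t), 4*t*exp(-2*t)]
  [0, exp(-2*t), 0]
  [0, 0, exp(-2*t)]

Strategy: write A = P · J · P⁻¹ where J is a Jordan canonical form, so e^{tA} = P · e^{tJ} · P⁻¹, and e^{tJ} can be computed block-by-block.

A has Jordan form
J =
  [-2,  1,  0]
  [ 0, -2,  0]
  [ 0,  0, -2]
(up to reordering of blocks).

Per-block formulas:
  For a 2×2 Jordan block J_2(-2): exp(t · J_2(-2)) = e^(-2t)·(I + t·N), where N is the 2×2 nilpotent shift.
  For a 1×1 block at λ = -2: exp(t · [-2]) = [e^(-2t)].

After assembling e^{tJ} and conjugating by P, we get:

e^{tA} =
  [exp(-2*t), t*exp(-2*t), 4*t*exp(-2*t)]
  [0, exp(-2*t), 0]
  [0, 0, exp(-2*t)]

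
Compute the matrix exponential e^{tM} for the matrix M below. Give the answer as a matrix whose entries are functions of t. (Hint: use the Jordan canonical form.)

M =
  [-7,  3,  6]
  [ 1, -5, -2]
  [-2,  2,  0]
e^{tM} =
  [-3*t*exp(-4*t) + exp(-4*t), 3*t*exp(-4*t), 6*t*exp(-4*t)]
  [t*exp(-4*t), -t*exp(-4*t) + exp(-4*t), -2*t*exp(-4*t)]
  [-2*t*exp(-4*t), 2*t*exp(-4*t), 4*t*exp(-4*t) + exp(-4*t)]

Strategy: write M = P · J · P⁻¹ where J is a Jordan canonical form, so e^{tM} = P · e^{tJ} · P⁻¹, and e^{tJ} can be computed block-by-block.

M has Jordan form
J =
  [-4,  1,  0]
  [ 0, -4,  0]
  [ 0,  0, -4]
(up to reordering of blocks).

Per-block formulas:
  For a 2×2 Jordan block J_2(-4): exp(t · J_2(-4)) = e^(-4t)·(I + t·N), where N is the 2×2 nilpotent shift.
  For a 1×1 block at λ = -4: exp(t · [-4]) = [e^(-4t)].

After assembling e^{tJ} and conjugating by P, we get:

e^{tM} =
  [-3*t*exp(-4*t) + exp(-4*t), 3*t*exp(-4*t), 6*t*exp(-4*t)]
  [t*exp(-4*t), -t*exp(-4*t) + exp(-4*t), -2*t*exp(-4*t)]
  [-2*t*exp(-4*t), 2*t*exp(-4*t), 4*t*exp(-4*t) + exp(-4*t)]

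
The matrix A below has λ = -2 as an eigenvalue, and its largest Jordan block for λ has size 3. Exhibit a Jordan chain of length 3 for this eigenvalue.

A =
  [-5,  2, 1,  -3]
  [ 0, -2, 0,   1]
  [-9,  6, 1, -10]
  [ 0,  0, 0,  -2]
A Jordan chain for λ = -2 of length 3:
v_1 = (1, 0, 3, 0)ᵀ
v_2 = (-3, 1, -10, 0)ᵀ
v_3 = (0, 0, 0, 1)ᵀ

Let N = A − (-2)·I. We want v_3 with N^3 v_3 = 0 but N^2 v_3 ≠ 0; then v_{j-1} := N · v_j for j = 3, …, 2.

Pick v_3 = (0, 0, 0, 1)ᵀ.
Then v_2 = N · v_3 = (-3, 1, -10, 0)ᵀ.
Then v_1 = N · v_2 = (1, 0, 3, 0)ᵀ.

Sanity check: (A − (-2)·I) v_1 = (0, 0, 0, 0)ᵀ = 0. ✓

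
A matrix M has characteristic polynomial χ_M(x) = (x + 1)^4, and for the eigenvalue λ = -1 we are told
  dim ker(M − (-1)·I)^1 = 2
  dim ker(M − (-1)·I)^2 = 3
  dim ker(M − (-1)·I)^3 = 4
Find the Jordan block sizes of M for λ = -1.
Block sizes for λ = -1: [3, 1]

From the dimensions of kernels of powers, the number of Jordan blocks of size at least j is d_j − d_{j−1} where d_j = dim ker(N^j) (with d_0 = 0). Computing the differences gives [2, 1, 1].
The number of blocks of size exactly k is (#blocks of size ≥ k) − (#blocks of size ≥ k + 1), so the partition is: 1 block(s) of size 1, 1 block(s) of size 3.
In nonincreasing order the block sizes are [3, 1].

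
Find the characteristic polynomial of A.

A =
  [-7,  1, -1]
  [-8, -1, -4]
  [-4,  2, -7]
x^3 + 15*x^2 + 75*x + 125

Expanding det(x·I − A) (e.g. by cofactor expansion or by noting that A is similar to its Jordan form J, which has the same characteristic polynomial as A) gives
  χ_A(x) = x^3 + 15*x^2 + 75*x + 125
which factors as (x + 5)^3. The eigenvalues (with algebraic multiplicities) are λ = -5 with multiplicity 3.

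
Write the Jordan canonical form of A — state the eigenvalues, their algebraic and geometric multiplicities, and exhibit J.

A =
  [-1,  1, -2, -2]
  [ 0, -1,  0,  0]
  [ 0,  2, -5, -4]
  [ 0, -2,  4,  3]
J_2(-1) ⊕ J_1(-1) ⊕ J_1(-1)

The characteristic polynomial is
  det(x·I − A) = x^4 + 4*x^3 + 6*x^2 + 4*x + 1 = (x + 1)^4

Eigenvalues and multiplicities (the geometric multiplicity of λ is n − rank(A − λI), which equals the number of Jordan blocks for λ):
  λ = -1: algebraic multiplicity = 4, geometric multiplicity = 3

Determining the block sizes for each eigenvalue:
  λ = -1: 3 blocks summing to 4 forces exactly one block of size 2 and the rest size 1 → block sizes [2, 1, 1]

Assembling the blocks gives a Jordan form
J =
  [-1,  1,  0,  0]
  [ 0, -1,  0,  0]
  [ 0,  0, -1,  0]
  [ 0,  0,  0, -1]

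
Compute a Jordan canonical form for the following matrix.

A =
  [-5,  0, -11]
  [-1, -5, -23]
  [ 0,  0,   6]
J_2(-5) ⊕ J_1(6)

The characteristic polynomial is
  det(x·I − A) = x^3 + 4*x^2 - 35*x - 150 = (x - 6)*(x + 5)^2

Eigenvalues and multiplicities (the geometric multiplicity of λ is n − rank(A − λI), which equals the number of Jordan blocks for λ):
  λ = -5: algebraic multiplicity = 2, geometric multiplicity = 1
  λ = 6: algebraic multiplicity = 1, geometric multiplicity = 1

Determining the block sizes for each eigenvalue:
  λ = -5: one block (gm = 1), so the single block has size am = 2 → block sizes [2]
  λ = 6: one block (gm = 1), so the single block has size am = 1 → block sizes [1]

Assembling the blocks gives a Jordan form
J =
  [-5,  1, 0]
  [ 0, -5, 0]
  [ 0,  0, 6]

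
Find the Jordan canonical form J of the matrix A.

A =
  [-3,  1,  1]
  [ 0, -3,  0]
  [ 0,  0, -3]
J_2(-3) ⊕ J_1(-3)

The characteristic polynomial is
  det(x·I − A) = x^3 + 9*x^2 + 27*x + 27 = (x + 3)^3

Eigenvalues and multiplicities (the geometric multiplicity of λ is n − rank(A − λI), which equals the number of Jordan blocks for λ):
  λ = -3: algebraic multiplicity = 3, geometric multiplicity = 2

Determining the block sizes for each eigenvalue:
  λ = -3: 2 blocks summing to 3 forces exactly one block of size 2 and the rest size 1 → block sizes [2, 1]

Assembling the blocks gives a Jordan form
J =
  [-3,  1,  0]
  [ 0, -3,  0]
  [ 0,  0, -3]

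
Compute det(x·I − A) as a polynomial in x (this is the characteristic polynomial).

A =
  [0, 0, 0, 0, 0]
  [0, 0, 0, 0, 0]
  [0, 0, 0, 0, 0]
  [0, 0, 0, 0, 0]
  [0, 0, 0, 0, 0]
x^5

Expanding det(x·I − A) (e.g. by cofactor expansion or by noting that A is similar to its Jordan form J, which has the same characteristic polynomial as A) gives
  χ_A(x) = x^5
which factors as x^5. The eigenvalues (with algebraic multiplicities) are λ = 0 with multiplicity 5.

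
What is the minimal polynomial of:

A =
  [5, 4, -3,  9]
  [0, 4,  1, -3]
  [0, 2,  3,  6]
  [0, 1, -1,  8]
x^3 - 15*x^2 + 75*x - 125

The characteristic polynomial is χ_A(x) = (x - 5)^4, so the eigenvalues are known. The minimal polynomial is
  m_A(x) = Π_λ (x − λ)^{k_λ}
where k_λ is the size of the *largest* Jordan block for λ (equivalently, the smallest k with (A − λI)^k v = 0 for every generalised eigenvector v of λ).

  λ = 5: largest Jordan block has size 3, contributing (x − 5)^3

So m_A(x) = (x - 5)^3 = x^3 - 15*x^2 + 75*x - 125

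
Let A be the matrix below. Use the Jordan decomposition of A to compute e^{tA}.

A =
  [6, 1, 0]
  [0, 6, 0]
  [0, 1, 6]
e^{tA} =
  [exp(6*t), t*exp(6*t), 0]
  [0, exp(6*t), 0]
  [0, t*exp(6*t), exp(6*t)]

Strategy: write A = P · J · P⁻¹ where J is a Jordan canonical form, so e^{tA} = P · e^{tJ} · P⁻¹, and e^{tJ} can be computed block-by-block.

A has Jordan form
J =
  [6, 1, 0]
  [0, 6, 0]
  [0, 0, 6]
(up to reordering of blocks).

Per-block formulas:
  For a 2×2 Jordan block J_2(6): exp(t · J_2(6)) = e^(6t)·(I + t·N), where N is the 2×2 nilpotent shift.
  For a 1×1 block at λ = 6: exp(t · [6]) = [e^(6t)].

After assembling e^{tJ} and conjugating by P, we get:

e^{tA} =
  [exp(6*t), t*exp(6*t), 0]
  [0, exp(6*t), 0]
  [0, t*exp(6*t), exp(6*t)]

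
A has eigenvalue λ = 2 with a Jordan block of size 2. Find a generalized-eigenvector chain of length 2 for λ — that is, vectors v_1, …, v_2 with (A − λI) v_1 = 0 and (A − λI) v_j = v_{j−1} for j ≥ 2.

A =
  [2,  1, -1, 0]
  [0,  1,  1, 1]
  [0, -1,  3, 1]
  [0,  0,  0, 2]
A Jordan chain for λ = 2 of length 2:
v_1 = (1, -1, -1, 0)ᵀ
v_2 = (0, 1, 0, 0)ᵀ

Let N = A − (2)·I. We want v_2 with N^2 v_2 = 0 but N^1 v_2 ≠ 0; then v_{j-1} := N · v_j for j = 2, …, 2.

Pick v_2 = (0, 1, 0, 0)ᵀ.
Then v_1 = N · v_2 = (1, -1, -1, 0)ᵀ.

Sanity check: (A − (2)·I) v_1 = (0, 0, 0, 0)ᵀ = 0. ✓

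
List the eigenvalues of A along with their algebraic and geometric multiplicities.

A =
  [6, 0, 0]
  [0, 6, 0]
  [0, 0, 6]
λ = 6: alg = 3, geom = 3

Step 1 — factor the characteristic polynomial to read off the algebraic multiplicities:
  χ_A(x) = (x - 6)^3

Step 2 — compute geometric multiplicities via the rank-nullity identity g(λ) = n − rank(A − λI):
  rank(A − (6)·I) = 0, so dim ker(A − (6)·I) = n − 0 = 3

Summary:
  λ = 6: algebraic multiplicity = 3, geometric multiplicity = 3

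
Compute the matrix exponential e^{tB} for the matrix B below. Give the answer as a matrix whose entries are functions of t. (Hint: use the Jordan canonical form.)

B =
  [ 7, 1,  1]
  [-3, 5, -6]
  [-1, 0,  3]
e^{tB} =
  [2*t*exp(5*t) + exp(5*t), t^2*exp(5*t) + t*exp(5*t), -3*t^2*exp(5*t) + t*exp(5*t)]
  [-3*t*exp(5*t), -3*t^2*exp(5*t)/2 + exp(5*t), 9*t^2*exp(5*t)/2 - 6*t*exp(5*t)]
  [-t*exp(5*t), -t^2*exp(5*t)/2, 3*t^2*exp(5*t)/2 - 2*t*exp(5*t) + exp(5*t)]

Strategy: write B = P · J · P⁻¹ where J is a Jordan canonical form, so e^{tB} = P · e^{tJ} · P⁻¹, and e^{tJ} can be computed block-by-block.

B has Jordan form
J =
  [5, 1, 0]
  [0, 5, 1]
  [0, 0, 5]
(up to reordering of blocks).

Per-block formulas:
  For a 3×3 Jordan block J_3(5): exp(t · J_3(5)) = e^(5t)·(I + t·N + (t^2/2)·N^2), where N is the 3×3 nilpotent shift.

After assembling e^{tJ} and conjugating by P, we get:

e^{tB} =
  [2*t*exp(5*t) + exp(5*t), t^2*exp(5*t) + t*exp(5*t), -3*t^2*exp(5*t) + t*exp(5*t)]
  [-3*t*exp(5*t), -3*t^2*exp(5*t)/2 + exp(5*t), 9*t^2*exp(5*t)/2 - 6*t*exp(5*t)]
  [-t*exp(5*t), -t^2*exp(5*t)/2, 3*t^2*exp(5*t)/2 - 2*t*exp(5*t) + exp(5*t)]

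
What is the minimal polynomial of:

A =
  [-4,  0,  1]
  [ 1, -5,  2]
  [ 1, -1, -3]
x^3 + 12*x^2 + 48*x + 64

The characteristic polynomial is χ_A(x) = (x + 4)^3, so the eigenvalues are known. The minimal polynomial is
  m_A(x) = Π_λ (x − λ)^{k_λ}
where k_λ is the size of the *largest* Jordan block for λ (equivalently, the smallest k with (A − λI)^k v = 0 for every generalised eigenvector v of λ).

  λ = -4: largest Jordan block has size 3, contributing (x + 4)^3

So m_A(x) = (x + 4)^3 = x^3 + 12*x^2 + 48*x + 64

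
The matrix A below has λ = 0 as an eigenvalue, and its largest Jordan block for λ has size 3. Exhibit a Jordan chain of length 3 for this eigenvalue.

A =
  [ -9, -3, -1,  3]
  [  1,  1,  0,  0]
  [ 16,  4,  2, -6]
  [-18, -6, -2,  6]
A Jordan chain for λ = 0 of length 3:
v_1 = (8, -8, 0, 16)ᵀ
v_2 = (-9, 1, 16, -18)ᵀ
v_3 = (1, 0, 0, 0)ᵀ

Let N = A − (0)·I. We want v_3 with N^3 v_3 = 0 but N^2 v_3 ≠ 0; then v_{j-1} := N · v_j for j = 3, …, 2.

Pick v_3 = (1, 0, 0, 0)ᵀ.
Then v_2 = N · v_3 = (-9, 1, 16, -18)ᵀ.
Then v_1 = N · v_2 = (8, -8, 0, 16)ᵀ.

Sanity check: (A − (0)·I) v_1 = (0, 0, 0, 0)ᵀ = 0. ✓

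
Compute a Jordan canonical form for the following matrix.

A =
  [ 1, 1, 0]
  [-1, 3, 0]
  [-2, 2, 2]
J_2(2) ⊕ J_1(2)

The characteristic polynomial is
  det(x·I − A) = x^3 - 6*x^2 + 12*x - 8 = (x - 2)^3

Eigenvalues and multiplicities (the geometric multiplicity of λ is n − rank(A − λI), which equals the number of Jordan blocks for λ):
  λ = 2: algebraic multiplicity = 3, geometric multiplicity = 2

Determining the block sizes for each eigenvalue:
  λ = 2: 2 blocks summing to 3 forces exactly one block of size 2 and the rest size 1 → block sizes [2, 1]

Assembling the blocks gives a Jordan form
J =
  [2, 1, 0]
  [0, 2, 0]
  [0, 0, 2]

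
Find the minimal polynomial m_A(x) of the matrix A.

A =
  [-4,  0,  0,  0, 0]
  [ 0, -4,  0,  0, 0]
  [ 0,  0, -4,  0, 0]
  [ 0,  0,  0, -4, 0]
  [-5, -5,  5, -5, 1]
x^2 + 3*x - 4

The characteristic polynomial is χ_A(x) = (x - 1)*(x + 4)^4, so the eigenvalues are known. The minimal polynomial is
  m_A(x) = Π_λ (x − λ)^{k_λ}
where k_λ is the size of the *largest* Jordan block for λ (equivalently, the smallest k with (A − λI)^k v = 0 for every generalised eigenvector v of λ).

  λ = -4: largest Jordan block has size 1, contributing (x + 4)
  λ = 1: largest Jordan block has size 1, contributing (x − 1)

So m_A(x) = (x - 1)*(x + 4) = x^2 + 3*x - 4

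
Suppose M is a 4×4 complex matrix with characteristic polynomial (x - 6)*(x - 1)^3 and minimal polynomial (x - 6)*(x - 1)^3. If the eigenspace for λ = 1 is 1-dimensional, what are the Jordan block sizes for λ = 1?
Block sizes for λ = 1: [3]

Step 1 — from the characteristic polynomial, algebraic multiplicity of λ = 1 is 3. From dim ker(M − (1)·I) = 1, there are exactly 1 Jordan blocks for λ = 1.
Step 2 — from the minimal polynomial, the factor (x − 1)^3 tells us the largest block for λ = 1 has size 3.
Step 3 — with total size 3, 1 blocks, and largest block 3, the block sizes (in nonincreasing order) are [3].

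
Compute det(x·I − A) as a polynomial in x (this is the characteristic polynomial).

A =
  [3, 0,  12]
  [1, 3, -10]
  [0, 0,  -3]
x^3 - 3*x^2 - 9*x + 27

Expanding det(x·I − A) (e.g. by cofactor expansion or by noting that A is similar to its Jordan form J, which has the same characteristic polynomial as A) gives
  χ_A(x) = x^3 - 3*x^2 - 9*x + 27
which factors as (x - 3)^2*(x + 3). The eigenvalues (with algebraic multiplicities) are λ = -3 with multiplicity 1, λ = 3 with multiplicity 2.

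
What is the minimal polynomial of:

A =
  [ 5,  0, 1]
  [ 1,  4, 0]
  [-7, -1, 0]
x^3 - 9*x^2 + 27*x - 27

The characteristic polynomial is χ_A(x) = (x - 3)^3, so the eigenvalues are known. The minimal polynomial is
  m_A(x) = Π_λ (x − λ)^{k_λ}
where k_λ is the size of the *largest* Jordan block for λ (equivalently, the smallest k with (A − λI)^k v = 0 for every generalised eigenvector v of λ).

  λ = 3: largest Jordan block has size 3, contributing (x − 3)^3

So m_A(x) = (x - 3)^3 = x^3 - 9*x^2 + 27*x - 27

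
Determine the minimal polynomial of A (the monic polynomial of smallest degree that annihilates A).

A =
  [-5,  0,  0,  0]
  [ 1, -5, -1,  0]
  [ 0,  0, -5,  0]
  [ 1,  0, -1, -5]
x^2 + 10*x + 25

The characteristic polynomial is χ_A(x) = (x + 5)^4, so the eigenvalues are known. The minimal polynomial is
  m_A(x) = Π_λ (x − λ)^{k_λ}
where k_λ is the size of the *largest* Jordan block for λ (equivalently, the smallest k with (A − λI)^k v = 0 for every generalised eigenvector v of λ).

  λ = -5: largest Jordan block has size 2, contributing (x + 5)^2

So m_A(x) = (x + 5)^2 = x^2 + 10*x + 25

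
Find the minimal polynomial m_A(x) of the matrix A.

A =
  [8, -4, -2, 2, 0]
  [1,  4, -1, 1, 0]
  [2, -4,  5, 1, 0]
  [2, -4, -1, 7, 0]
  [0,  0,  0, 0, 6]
x^2 - 12*x + 36

The characteristic polynomial is χ_A(x) = (x - 6)^5, so the eigenvalues are known. The minimal polynomial is
  m_A(x) = Π_λ (x − λ)^{k_λ}
where k_λ is the size of the *largest* Jordan block for λ (equivalently, the smallest k with (A − λI)^k v = 0 for every generalised eigenvector v of λ).

  λ = 6: largest Jordan block has size 2, contributing (x − 6)^2

So m_A(x) = (x - 6)^2 = x^2 - 12*x + 36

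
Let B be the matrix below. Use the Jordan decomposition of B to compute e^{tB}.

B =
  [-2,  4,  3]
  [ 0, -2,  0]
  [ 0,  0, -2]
e^{tB} =
  [exp(-2*t), 4*t*exp(-2*t), 3*t*exp(-2*t)]
  [0, exp(-2*t), 0]
  [0, 0, exp(-2*t)]

Strategy: write B = P · J · P⁻¹ where J is a Jordan canonical form, so e^{tB} = P · e^{tJ} · P⁻¹, and e^{tJ} can be computed block-by-block.

B has Jordan form
J =
  [-2,  1,  0]
  [ 0, -2,  0]
  [ 0,  0, -2]
(up to reordering of blocks).

Per-block formulas:
  For a 2×2 Jordan block J_2(-2): exp(t · J_2(-2)) = e^(-2t)·(I + t·N), where N is the 2×2 nilpotent shift.
  For a 1×1 block at λ = -2: exp(t · [-2]) = [e^(-2t)].

After assembling e^{tJ} and conjugating by P, we get:

e^{tB} =
  [exp(-2*t), 4*t*exp(-2*t), 3*t*exp(-2*t)]
  [0, exp(-2*t), 0]
  [0, 0, exp(-2*t)]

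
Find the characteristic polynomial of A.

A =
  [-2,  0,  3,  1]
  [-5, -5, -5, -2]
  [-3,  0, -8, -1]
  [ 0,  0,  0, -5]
x^4 + 20*x^3 + 150*x^2 + 500*x + 625

Expanding det(x·I − A) (e.g. by cofactor expansion or by noting that A is similar to its Jordan form J, which has the same characteristic polynomial as A) gives
  χ_A(x) = x^4 + 20*x^3 + 150*x^2 + 500*x + 625
which factors as (x + 5)^4. The eigenvalues (with algebraic multiplicities) are λ = -5 with multiplicity 4.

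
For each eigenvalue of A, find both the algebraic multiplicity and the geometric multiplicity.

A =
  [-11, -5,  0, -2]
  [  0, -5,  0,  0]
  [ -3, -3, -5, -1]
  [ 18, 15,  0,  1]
λ = -5: alg = 4, geom = 2

Step 1 — factor the characteristic polynomial to read off the algebraic multiplicities:
  χ_A(x) = (x + 5)^4

Step 2 — compute geometric multiplicities via the rank-nullity identity g(λ) = n − rank(A − λI):
  rank(A − (-5)·I) = 2, so dim ker(A − (-5)·I) = n − 2 = 2

Summary:
  λ = -5: algebraic multiplicity = 4, geometric multiplicity = 2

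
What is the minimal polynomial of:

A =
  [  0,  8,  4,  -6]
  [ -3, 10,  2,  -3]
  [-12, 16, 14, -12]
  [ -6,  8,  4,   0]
x^2 - 12*x + 36

The characteristic polynomial is χ_A(x) = (x - 6)^4, so the eigenvalues are known. The minimal polynomial is
  m_A(x) = Π_λ (x − λ)^{k_λ}
where k_λ is the size of the *largest* Jordan block for λ (equivalently, the smallest k with (A − λI)^k v = 0 for every generalised eigenvector v of λ).

  λ = 6: largest Jordan block has size 2, contributing (x − 6)^2

So m_A(x) = (x - 6)^2 = x^2 - 12*x + 36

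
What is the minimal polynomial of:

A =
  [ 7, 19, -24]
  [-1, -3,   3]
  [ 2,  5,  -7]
x^3 + 3*x^2 + 3*x + 1

The characteristic polynomial is χ_A(x) = (x + 1)^3, so the eigenvalues are known. The minimal polynomial is
  m_A(x) = Π_λ (x − λ)^{k_λ}
where k_λ is the size of the *largest* Jordan block for λ (equivalently, the smallest k with (A − λI)^k v = 0 for every generalised eigenvector v of λ).

  λ = -1: largest Jordan block has size 3, contributing (x + 1)^3

So m_A(x) = (x + 1)^3 = x^3 + 3*x^2 + 3*x + 1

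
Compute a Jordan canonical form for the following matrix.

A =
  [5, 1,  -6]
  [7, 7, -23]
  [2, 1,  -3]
J_3(3)

The characteristic polynomial is
  det(x·I − A) = x^3 - 9*x^2 + 27*x - 27 = (x - 3)^3

Eigenvalues and multiplicities (the geometric multiplicity of λ is n − rank(A − λI), which equals the number of Jordan blocks for λ):
  λ = 3: algebraic multiplicity = 3, geometric multiplicity = 1

Determining the block sizes for each eigenvalue:
  λ = 3: one block (gm = 1), so the single block has size am = 3 → block sizes [3]

Assembling the blocks gives a Jordan form
J =
  [3, 1, 0]
  [0, 3, 1]
  [0, 0, 3]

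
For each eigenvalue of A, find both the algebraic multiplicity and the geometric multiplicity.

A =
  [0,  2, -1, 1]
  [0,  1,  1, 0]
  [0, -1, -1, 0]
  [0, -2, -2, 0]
λ = 0: alg = 4, geom = 2

Step 1 — factor the characteristic polynomial to read off the algebraic multiplicities:
  χ_A(x) = x^4

Step 2 — compute geometric multiplicities via the rank-nullity identity g(λ) = n − rank(A − λI):
  rank(A − (0)·I) = 2, so dim ker(A − (0)·I) = n − 2 = 2

Summary:
  λ = 0: algebraic multiplicity = 4, geometric multiplicity = 2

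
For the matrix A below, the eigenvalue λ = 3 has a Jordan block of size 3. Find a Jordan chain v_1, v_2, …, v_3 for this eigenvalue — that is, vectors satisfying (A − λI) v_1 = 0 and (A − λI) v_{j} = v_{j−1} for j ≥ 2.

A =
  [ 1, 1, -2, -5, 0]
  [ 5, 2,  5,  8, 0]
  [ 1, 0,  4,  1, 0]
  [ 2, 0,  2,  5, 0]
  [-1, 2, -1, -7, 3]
A Jordan chain for λ = 3 of length 3:
v_1 = (-3, 6, 1, 2, -3)ᵀ
v_2 = (-2, 5, 1, 2, -1)ᵀ
v_3 = (1, 0, 0, 0, 0)ᵀ

Let N = A − (3)·I. We want v_3 with N^3 v_3 = 0 but N^2 v_3 ≠ 0; then v_{j-1} := N · v_j for j = 3, …, 2.

Pick v_3 = (1, 0, 0, 0, 0)ᵀ.
Then v_2 = N · v_3 = (-2, 5, 1, 2, -1)ᵀ.
Then v_1 = N · v_2 = (-3, 6, 1, 2, -3)ᵀ.

Sanity check: (A − (3)·I) v_1 = (0, 0, 0, 0, 0)ᵀ = 0. ✓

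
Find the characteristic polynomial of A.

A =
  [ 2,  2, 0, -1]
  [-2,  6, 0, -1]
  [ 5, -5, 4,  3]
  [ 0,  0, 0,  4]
x^4 - 16*x^3 + 96*x^2 - 256*x + 256

Expanding det(x·I − A) (e.g. by cofactor expansion or by noting that A is similar to its Jordan form J, which has the same characteristic polynomial as A) gives
  χ_A(x) = x^4 - 16*x^3 + 96*x^2 - 256*x + 256
which factors as (x - 4)^4. The eigenvalues (with algebraic multiplicities) are λ = 4 with multiplicity 4.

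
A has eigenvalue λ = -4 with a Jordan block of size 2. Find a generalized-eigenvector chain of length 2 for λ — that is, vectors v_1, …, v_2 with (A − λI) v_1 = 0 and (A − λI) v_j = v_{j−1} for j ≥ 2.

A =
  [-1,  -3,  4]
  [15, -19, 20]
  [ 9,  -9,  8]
A Jordan chain for λ = -4 of length 2:
v_1 = (3, 15, 9)ᵀ
v_2 = (1, 0, 0)ᵀ

Let N = A − (-4)·I. We want v_2 with N^2 v_2 = 0 but N^1 v_2 ≠ 0; then v_{j-1} := N · v_j for j = 2, …, 2.

Pick v_2 = (1, 0, 0)ᵀ.
Then v_1 = N · v_2 = (3, 15, 9)ᵀ.

Sanity check: (A − (-4)·I) v_1 = (0, 0, 0)ᵀ = 0. ✓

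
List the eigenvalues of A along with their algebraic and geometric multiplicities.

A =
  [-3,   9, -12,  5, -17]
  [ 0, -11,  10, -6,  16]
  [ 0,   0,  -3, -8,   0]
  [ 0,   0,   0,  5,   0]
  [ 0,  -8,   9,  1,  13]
λ = -3: alg = 3, geom = 1; λ = 5: alg = 2, geom = 2

Step 1 — factor the characteristic polynomial to read off the algebraic multiplicities:
  χ_A(x) = (x - 5)^2*(x + 3)^3

Step 2 — compute geometric multiplicities via the rank-nullity identity g(λ) = n − rank(A − λI):
  rank(A − (-3)·I) = 4, so dim ker(A − (-3)·I) = n − 4 = 1
  rank(A − (5)·I) = 3, so dim ker(A − (5)·I) = n − 3 = 2

Summary:
  λ = -3: algebraic multiplicity = 3, geometric multiplicity = 1
  λ = 5: algebraic multiplicity = 2, geometric multiplicity = 2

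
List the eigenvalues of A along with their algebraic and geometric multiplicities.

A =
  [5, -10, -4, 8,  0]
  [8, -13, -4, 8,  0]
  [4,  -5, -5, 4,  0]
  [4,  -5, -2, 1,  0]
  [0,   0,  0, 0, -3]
λ = -3: alg = 5, geom = 4

Step 1 — factor the characteristic polynomial to read off the algebraic multiplicities:
  χ_A(x) = (x + 3)^5

Step 2 — compute geometric multiplicities via the rank-nullity identity g(λ) = n − rank(A − λI):
  rank(A − (-3)·I) = 1, so dim ker(A − (-3)·I) = n − 1 = 4

Summary:
  λ = -3: algebraic multiplicity = 5, geometric multiplicity = 4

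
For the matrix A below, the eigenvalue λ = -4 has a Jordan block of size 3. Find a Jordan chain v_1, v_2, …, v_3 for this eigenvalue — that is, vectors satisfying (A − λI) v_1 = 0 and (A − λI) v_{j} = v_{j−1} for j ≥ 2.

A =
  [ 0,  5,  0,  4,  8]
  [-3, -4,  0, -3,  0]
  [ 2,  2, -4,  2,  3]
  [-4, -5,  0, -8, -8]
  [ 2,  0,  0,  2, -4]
A Jordan chain for λ = -4 of length 3:
v_1 = (1, 0, 0, -1, 0)ᵀ
v_2 = (4, -3, 2, -4, 2)ᵀ
v_3 = (1, 0, 0, 0, 0)ᵀ

Let N = A − (-4)·I. We want v_3 with N^3 v_3 = 0 but N^2 v_3 ≠ 0; then v_{j-1} := N · v_j for j = 3, …, 2.

Pick v_3 = (1, 0, 0, 0, 0)ᵀ.
Then v_2 = N · v_3 = (4, -3, 2, -4, 2)ᵀ.
Then v_1 = N · v_2 = (1, 0, 0, -1, 0)ᵀ.

Sanity check: (A − (-4)·I) v_1 = (0, 0, 0, 0, 0)ᵀ = 0. ✓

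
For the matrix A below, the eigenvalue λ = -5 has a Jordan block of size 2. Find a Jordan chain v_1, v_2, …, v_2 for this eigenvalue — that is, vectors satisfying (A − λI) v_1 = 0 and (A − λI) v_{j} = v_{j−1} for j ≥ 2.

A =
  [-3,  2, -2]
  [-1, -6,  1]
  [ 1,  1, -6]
A Jordan chain for λ = -5 of length 2:
v_1 = (2, -1, 1)ᵀ
v_2 = (1, 0, 0)ᵀ

Let N = A − (-5)·I. We want v_2 with N^2 v_2 = 0 but N^1 v_2 ≠ 0; then v_{j-1} := N · v_j for j = 2, …, 2.

Pick v_2 = (1, 0, 0)ᵀ.
Then v_1 = N · v_2 = (2, -1, 1)ᵀ.

Sanity check: (A − (-5)·I) v_1 = (0, 0, 0)ᵀ = 0. ✓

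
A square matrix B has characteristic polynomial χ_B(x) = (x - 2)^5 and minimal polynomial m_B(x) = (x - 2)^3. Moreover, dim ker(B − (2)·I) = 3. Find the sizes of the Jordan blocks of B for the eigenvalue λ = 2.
Block sizes for λ = 2: [3, 1, 1]

Step 1 — from the characteristic polynomial, algebraic multiplicity of λ = 2 is 5. From dim ker(B − (2)·I) = 3, there are exactly 3 Jordan blocks for λ = 2.
Step 2 — from the minimal polynomial, the factor (x − 2)^3 tells us the largest block for λ = 2 has size 3.
Step 3 — with total size 5, 3 blocks, and largest block 3, the block sizes (in nonincreasing order) are [3, 1, 1].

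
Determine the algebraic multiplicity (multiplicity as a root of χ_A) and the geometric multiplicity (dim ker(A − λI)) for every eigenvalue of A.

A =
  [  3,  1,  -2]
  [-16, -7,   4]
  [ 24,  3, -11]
λ = -5: alg = 3, geom = 2

Step 1 — factor the characteristic polynomial to read off the algebraic multiplicities:
  χ_A(x) = (x + 5)^3

Step 2 — compute geometric multiplicities via the rank-nullity identity g(λ) = n − rank(A − λI):
  rank(A − (-5)·I) = 1, so dim ker(A − (-5)·I) = n − 1 = 2

Summary:
  λ = -5: algebraic multiplicity = 3, geometric multiplicity = 2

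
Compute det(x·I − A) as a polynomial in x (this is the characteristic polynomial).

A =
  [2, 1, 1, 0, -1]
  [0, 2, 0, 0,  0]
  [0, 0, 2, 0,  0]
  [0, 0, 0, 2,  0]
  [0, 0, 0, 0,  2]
x^5 - 10*x^4 + 40*x^3 - 80*x^2 + 80*x - 32

Expanding det(x·I − A) (e.g. by cofactor expansion or by noting that A is similar to its Jordan form J, which has the same characteristic polynomial as A) gives
  χ_A(x) = x^5 - 10*x^4 + 40*x^3 - 80*x^2 + 80*x - 32
which factors as (x - 2)^5. The eigenvalues (with algebraic multiplicities) are λ = 2 with multiplicity 5.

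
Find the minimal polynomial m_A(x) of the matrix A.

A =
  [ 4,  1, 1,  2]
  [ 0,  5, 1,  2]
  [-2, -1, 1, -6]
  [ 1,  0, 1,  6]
x^2 - 8*x + 16

The characteristic polynomial is χ_A(x) = (x - 4)^4, so the eigenvalues are known. The minimal polynomial is
  m_A(x) = Π_λ (x − λ)^{k_λ}
where k_λ is the size of the *largest* Jordan block for λ (equivalently, the smallest k with (A − λI)^k v = 0 for every generalised eigenvector v of λ).

  λ = 4: largest Jordan block has size 2, contributing (x − 4)^2

So m_A(x) = (x - 4)^2 = x^2 - 8*x + 16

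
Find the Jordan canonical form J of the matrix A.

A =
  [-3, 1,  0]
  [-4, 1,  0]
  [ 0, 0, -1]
J_2(-1) ⊕ J_1(-1)

The characteristic polynomial is
  det(x·I − A) = x^3 + 3*x^2 + 3*x + 1 = (x + 1)^3

Eigenvalues and multiplicities (the geometric multiplicity of λ is n − rank(A − λI), which equals the number of Jordan blocks for λ):
  λ = -1: algebraic multiplicity = 3, geometric multiplicity = 2

Determining the block sizes for each eigenvalue:
  λ = -1: 2 blocks summing to 3 forces exactly one block of size 2 and the rest size 1 → block sizes [2, 1]

Assembling the blocks gives a Jordan form
J =
  [-1,  1,  0]
  [ 0, -1,  0]
  [ 0,  0, -1]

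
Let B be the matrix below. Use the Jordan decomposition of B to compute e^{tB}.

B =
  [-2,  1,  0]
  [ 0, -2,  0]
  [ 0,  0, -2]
e^{tB} =
  [exp(-2*t), t*exp(-2*t), 0]
  [0, exp(-2*t), 0]
  [0, 0, exp(-2*t)]

Strategy: write B = P · J · P⁻¹ where J is a Jordan canonical form, so e^{tB} = P · e^{tJ} · P⁻¹, and e^{tJ} can be computed block-by-block.

B has Jordan form
J =
  [-2,  1,  0]
  [ 0, -2,  0]
  [ 0,  0, -2]
(up to reordering of blocks).

Per-block formulas:
  For a 2×2 Jordan block J_2(-2): exp(t · J_2(-2)) = e^(-2t)·(I + t·N), where N is the 2×2 nilpotent shift.
  For a 1×1 block at λ = -2: exp(t · [-2]) = [e^(-2t)].

After assembling e^{tJ} and conjugating by P, we get:

e^{tB} =
  [exp(-2*t), t*exp(-2*t), 0]
  [0, exp(-2*t), 0]
  [0, 0, exp(-2*t)]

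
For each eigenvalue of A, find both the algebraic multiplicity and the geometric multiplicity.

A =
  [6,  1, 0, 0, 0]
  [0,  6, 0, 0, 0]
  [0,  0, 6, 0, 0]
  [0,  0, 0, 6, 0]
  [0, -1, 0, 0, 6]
λ = 6: alg = 5, geom = 4

Step 1 — factor the characteristic polynomial to read off the algebraic multiplicities:
  χ_A(x) = (x - 6)^5

Step 2 — compute geometric multiplicities via the rank-nullity identity g(λ) = n − rank(A − λI):
  rank(A − (6)·I) = 1, so dim ker(A − (6)·I) = n − 1 = 4

Summary:
  λ = 6: algebraic multiplicity = 5, geometric multiplicity = 4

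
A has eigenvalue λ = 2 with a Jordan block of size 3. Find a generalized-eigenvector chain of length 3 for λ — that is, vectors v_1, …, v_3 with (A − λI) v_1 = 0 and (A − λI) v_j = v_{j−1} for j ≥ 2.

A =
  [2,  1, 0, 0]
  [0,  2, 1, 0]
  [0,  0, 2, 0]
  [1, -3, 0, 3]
A Jordan chain for λ = 2 of length 3:
v_1 = (1, 0, 0, -1)ᵀ
v_2 = (0, 1, 0, 2)ᵀ
v_3 = (2, 0, 1, 0)ᵀ

Let N = A − (2)·I. We want v_3 with N^3 v_3 = 0 but N^2 v_3 ≠ 0; then v_{j-1} := N · v_j for j = 3, …, 2.

Pick v_3 = (2, 0, 1, 0)ᵀ.
Then v_2 = N · v_3 = (0, 1, 0, 2)ᵀ.
Then v_1 = N · v_2 = (1, 0, 0, -1)ᵀ.

Sanity check: (A − (2)·I) v_1 = (0, 0, 0, 0)ᵀ = 0. ✓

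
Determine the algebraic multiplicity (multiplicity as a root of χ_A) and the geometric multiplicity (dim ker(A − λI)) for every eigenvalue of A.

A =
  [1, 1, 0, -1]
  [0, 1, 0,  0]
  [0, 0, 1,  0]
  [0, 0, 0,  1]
λ = 1: alg = 4, geom = 3

Step 1 — factor the characteristic polynomial to read off the algebraic multiplicities:
  χ_A(x) = (x - 1)^4

Step 2 — compute geometric multiplicities via the rank-nullity identity g(λ) = n − rank(A − λI):
  rank(A − (1)·I) = 1, so dim ker(A − (1)·I) = n − 1 = 3

Summary:
  λ = 1: algebraic multiplicity = 4, geometric multiplicity = 3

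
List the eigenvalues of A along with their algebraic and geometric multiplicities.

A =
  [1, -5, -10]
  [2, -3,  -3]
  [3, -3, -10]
λ = -4: alg = 3, geom = 1

Step 1 — factor the characteristic polynomial to read off the algebraic multiplicities:
  χ_A(x) = (x + 4)^3

Step 2 — compute geometric multiplicities via the rank-nullity identity g(λ) = n − rank(A − λI):
  rank(A − (-4)·I) = 2, so dim ker(A − (-4)·I) = n − 2 = 1

Summary:
  λ = -4: algebraic multiplicity = 3, geometric multiplicity = 1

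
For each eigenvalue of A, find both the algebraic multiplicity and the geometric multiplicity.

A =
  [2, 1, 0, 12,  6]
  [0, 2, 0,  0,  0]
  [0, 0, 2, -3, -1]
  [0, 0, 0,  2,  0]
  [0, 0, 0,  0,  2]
λ = 2: alg = 5, geom = 3

Step 1 — factor the characteristic polynomial to read off the algebraic multiplicities:
  χ_A(x) = (x - 2)^5

Step 2 — compute geometric multiplicities via the rank-nullity identity g(λ) = n − rank(A − λI):
  rank(A − (2)·I) = 2, so dim ker(A − (2)·I) = n − 2 = 3

Summary:
  λ = 2: algebraic multiplicity = 5, geometric multiplicity = 3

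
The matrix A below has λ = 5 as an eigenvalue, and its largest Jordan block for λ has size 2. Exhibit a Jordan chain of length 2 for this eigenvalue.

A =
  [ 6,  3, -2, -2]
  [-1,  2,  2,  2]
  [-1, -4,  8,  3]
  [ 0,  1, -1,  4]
A Jordan chain for λ = 5 of length 2:
v_1 = (1, -1, -1, 0)ᵀ
v_2 = (1, 0, 0, 0)ᵀ

Let N = A − (5)·I. We want v_2 with N^2 v_2 = 0 but N^1 v_2 ≠ 0; then v_{j-1} := N · v_j for j = 2, …, 2.

Pick v_2 = (1, 0, 0, 0)ᵀ.
Then v_1 = N · v_2 = (1, -1, -1, 0)ᵀ.

Sanity check: (A − (5)·I) v_1 = (0, 0, 0, 0)ᵀ = 0. ✓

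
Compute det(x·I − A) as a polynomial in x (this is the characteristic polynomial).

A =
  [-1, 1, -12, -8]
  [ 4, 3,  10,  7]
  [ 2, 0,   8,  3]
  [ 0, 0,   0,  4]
x^4 - 14*x^3 + 73*x^2 - 168*x + 144

Expanding det(x·I − A) (e.g. by cofactor expansion or by noting that A is similar to its Jordan form J, which has the same characteristic polynomial as A) gives
  χ_A(x) = x^4 - 14*x^3 + 73*x^2 - 168*x + 144
which factors as (x - 4)^2*(x - 3)^2. The eigenvalues (with algebraic multiplicities) are λ = 3 with multiplicity 2, λ = 4 with multiplicity 2.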